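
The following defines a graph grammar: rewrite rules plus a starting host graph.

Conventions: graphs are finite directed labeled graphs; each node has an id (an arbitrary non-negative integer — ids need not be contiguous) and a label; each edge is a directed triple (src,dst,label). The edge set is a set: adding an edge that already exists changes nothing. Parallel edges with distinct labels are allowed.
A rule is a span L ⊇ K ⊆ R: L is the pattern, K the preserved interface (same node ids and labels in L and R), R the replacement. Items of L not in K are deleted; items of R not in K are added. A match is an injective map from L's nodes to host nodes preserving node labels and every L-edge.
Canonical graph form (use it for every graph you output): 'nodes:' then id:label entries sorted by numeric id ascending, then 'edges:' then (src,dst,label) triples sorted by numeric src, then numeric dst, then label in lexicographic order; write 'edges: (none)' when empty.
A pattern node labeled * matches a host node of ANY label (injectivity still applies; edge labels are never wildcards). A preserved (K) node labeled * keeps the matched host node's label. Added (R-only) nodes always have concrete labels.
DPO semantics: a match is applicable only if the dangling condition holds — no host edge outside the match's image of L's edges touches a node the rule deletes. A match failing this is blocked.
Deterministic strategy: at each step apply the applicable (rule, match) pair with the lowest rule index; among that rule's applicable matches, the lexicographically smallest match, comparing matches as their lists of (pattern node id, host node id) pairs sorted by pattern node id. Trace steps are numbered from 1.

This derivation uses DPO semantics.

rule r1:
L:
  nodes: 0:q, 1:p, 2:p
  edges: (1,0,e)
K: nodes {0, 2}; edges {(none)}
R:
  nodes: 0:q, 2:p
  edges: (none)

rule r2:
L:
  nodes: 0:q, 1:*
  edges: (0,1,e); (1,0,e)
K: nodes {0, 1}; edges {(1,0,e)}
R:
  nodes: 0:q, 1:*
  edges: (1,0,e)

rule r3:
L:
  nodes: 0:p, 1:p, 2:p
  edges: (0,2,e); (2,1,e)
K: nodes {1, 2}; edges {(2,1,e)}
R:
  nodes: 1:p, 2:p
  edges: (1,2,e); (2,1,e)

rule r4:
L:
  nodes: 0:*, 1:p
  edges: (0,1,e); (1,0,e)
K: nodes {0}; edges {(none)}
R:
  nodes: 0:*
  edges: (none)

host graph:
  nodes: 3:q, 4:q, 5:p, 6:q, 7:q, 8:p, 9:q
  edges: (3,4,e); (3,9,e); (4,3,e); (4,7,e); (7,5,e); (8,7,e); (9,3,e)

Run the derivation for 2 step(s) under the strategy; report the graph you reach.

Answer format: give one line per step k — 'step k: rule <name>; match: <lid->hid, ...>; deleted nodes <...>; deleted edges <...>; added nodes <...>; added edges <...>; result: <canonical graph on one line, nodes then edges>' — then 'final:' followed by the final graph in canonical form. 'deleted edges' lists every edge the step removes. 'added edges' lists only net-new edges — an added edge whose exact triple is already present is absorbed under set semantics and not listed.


step 1: rule r1; match: 0->7, 1->8, 2->5; deleted nodes 8; deleted edges (8,7,e); added nodes (none); added edges (none); result: nodes: 3:q, 4:q, 5:p, 6:q, 7:q, 9:q edges: (3,4,e); (3,9,e); (4,3,e); (4,7,e); (7,5,e); (9,3,e)
step 2: rule r2; match: 0->3, 1->4; deleted nodes (none); deleted edges (3,4,e); added nodes (none); added edges (none); result: nodes: 3:q, 4:q, 5:p, 6:q, 7:q, 9:q edges: (3,9,e); (4,3,e); (4,7,e); (7,5,e); (9,3,e)
final:
nodes: 3:q, 4:q, 5:p, 6:q, 7:q, 9:q
edges: (3,9,e); (4,3,e); (4,7,e); (7,5,e); (9,3,e)


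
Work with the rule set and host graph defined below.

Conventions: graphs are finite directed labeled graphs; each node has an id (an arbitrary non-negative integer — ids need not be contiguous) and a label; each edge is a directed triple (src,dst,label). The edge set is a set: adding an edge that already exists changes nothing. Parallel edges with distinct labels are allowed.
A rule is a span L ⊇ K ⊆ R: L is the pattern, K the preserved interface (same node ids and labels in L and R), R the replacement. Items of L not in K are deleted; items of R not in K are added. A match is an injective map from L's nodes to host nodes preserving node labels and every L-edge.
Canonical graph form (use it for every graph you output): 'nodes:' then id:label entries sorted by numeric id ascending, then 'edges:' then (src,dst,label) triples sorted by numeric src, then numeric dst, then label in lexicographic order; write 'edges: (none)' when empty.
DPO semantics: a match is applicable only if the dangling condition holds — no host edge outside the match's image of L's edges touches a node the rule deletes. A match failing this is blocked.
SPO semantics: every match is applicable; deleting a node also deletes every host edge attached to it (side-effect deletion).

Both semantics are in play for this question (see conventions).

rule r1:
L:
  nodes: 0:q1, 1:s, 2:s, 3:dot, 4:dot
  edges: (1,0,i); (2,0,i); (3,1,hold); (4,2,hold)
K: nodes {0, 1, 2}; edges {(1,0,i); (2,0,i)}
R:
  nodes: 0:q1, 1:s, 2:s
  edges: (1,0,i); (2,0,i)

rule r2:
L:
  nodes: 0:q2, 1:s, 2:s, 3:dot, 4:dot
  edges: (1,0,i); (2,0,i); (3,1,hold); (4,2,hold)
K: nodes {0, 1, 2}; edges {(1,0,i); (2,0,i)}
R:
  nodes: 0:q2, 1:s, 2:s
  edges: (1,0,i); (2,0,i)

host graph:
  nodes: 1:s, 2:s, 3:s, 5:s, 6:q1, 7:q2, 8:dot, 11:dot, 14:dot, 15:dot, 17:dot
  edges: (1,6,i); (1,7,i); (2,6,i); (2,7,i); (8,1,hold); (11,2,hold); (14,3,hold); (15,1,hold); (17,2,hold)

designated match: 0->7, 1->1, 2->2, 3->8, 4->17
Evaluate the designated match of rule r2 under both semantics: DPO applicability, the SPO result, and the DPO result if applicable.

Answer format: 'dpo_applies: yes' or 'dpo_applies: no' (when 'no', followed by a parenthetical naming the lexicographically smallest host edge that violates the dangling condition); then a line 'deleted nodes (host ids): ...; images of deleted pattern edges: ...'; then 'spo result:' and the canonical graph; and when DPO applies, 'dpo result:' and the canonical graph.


dpo_applies: yes
deleted nodes (host ids): 8, 17; images of deleted pattern edges: (8,1,hold); (17,2,hold)
spo result:
nodes: 1:s, 2:s, 3:s, 5:s, 6:q1, 7:q2, 11:dot, 14:dot, 15:dot
edges: (1,6,i); (1,7,i); (2,6,i); (2,7,i); (11,2,hold); (14,3,hold); (15,1,hold)
dpo result:
nodes: 1:s, 2:s, 3:s, 5:s, 6:q1, 7:q2, 11:dot, 14:dot, 15:dot
edges: (1,6,i); (1,7,i); (2,6,i); (2,7,i); (11,2,hold); (14,3,hold); (15,1,hold)


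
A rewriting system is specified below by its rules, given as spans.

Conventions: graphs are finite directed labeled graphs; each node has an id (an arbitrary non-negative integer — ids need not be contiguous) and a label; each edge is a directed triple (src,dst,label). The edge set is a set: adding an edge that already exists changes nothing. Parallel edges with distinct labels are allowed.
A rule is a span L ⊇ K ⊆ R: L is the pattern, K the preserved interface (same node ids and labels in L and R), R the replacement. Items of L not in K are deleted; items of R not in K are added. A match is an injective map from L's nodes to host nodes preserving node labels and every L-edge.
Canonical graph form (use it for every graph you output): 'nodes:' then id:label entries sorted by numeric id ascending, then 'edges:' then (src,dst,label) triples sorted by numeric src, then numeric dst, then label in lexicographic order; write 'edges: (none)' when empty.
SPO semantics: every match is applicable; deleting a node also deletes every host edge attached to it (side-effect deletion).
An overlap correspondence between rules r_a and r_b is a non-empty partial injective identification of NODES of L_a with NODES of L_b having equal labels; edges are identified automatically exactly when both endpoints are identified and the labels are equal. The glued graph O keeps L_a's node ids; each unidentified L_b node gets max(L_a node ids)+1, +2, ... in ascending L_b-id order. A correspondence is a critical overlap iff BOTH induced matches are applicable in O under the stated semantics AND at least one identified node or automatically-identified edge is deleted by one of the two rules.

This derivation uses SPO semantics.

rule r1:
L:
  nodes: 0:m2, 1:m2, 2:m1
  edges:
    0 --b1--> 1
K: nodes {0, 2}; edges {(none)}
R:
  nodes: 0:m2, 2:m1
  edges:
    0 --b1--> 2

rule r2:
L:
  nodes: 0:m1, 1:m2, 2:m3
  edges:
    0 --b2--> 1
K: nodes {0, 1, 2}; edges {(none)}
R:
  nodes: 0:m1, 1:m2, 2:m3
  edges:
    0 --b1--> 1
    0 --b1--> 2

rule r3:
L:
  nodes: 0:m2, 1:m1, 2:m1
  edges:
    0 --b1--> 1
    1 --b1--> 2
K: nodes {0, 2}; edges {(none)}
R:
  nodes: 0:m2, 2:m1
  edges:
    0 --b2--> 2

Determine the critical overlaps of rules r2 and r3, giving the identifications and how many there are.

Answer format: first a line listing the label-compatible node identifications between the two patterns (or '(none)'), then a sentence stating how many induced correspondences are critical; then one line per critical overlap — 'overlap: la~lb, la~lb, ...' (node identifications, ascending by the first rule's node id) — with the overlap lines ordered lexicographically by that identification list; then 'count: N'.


label-compatible node identifications between L(r2) and L(r3): 0~1, 0~2, 1~0
2 of the induced correspondences are critical overlaps of r2 and r3.
overlap: 0~1
overlap: 0~1, 1~0
count: 2


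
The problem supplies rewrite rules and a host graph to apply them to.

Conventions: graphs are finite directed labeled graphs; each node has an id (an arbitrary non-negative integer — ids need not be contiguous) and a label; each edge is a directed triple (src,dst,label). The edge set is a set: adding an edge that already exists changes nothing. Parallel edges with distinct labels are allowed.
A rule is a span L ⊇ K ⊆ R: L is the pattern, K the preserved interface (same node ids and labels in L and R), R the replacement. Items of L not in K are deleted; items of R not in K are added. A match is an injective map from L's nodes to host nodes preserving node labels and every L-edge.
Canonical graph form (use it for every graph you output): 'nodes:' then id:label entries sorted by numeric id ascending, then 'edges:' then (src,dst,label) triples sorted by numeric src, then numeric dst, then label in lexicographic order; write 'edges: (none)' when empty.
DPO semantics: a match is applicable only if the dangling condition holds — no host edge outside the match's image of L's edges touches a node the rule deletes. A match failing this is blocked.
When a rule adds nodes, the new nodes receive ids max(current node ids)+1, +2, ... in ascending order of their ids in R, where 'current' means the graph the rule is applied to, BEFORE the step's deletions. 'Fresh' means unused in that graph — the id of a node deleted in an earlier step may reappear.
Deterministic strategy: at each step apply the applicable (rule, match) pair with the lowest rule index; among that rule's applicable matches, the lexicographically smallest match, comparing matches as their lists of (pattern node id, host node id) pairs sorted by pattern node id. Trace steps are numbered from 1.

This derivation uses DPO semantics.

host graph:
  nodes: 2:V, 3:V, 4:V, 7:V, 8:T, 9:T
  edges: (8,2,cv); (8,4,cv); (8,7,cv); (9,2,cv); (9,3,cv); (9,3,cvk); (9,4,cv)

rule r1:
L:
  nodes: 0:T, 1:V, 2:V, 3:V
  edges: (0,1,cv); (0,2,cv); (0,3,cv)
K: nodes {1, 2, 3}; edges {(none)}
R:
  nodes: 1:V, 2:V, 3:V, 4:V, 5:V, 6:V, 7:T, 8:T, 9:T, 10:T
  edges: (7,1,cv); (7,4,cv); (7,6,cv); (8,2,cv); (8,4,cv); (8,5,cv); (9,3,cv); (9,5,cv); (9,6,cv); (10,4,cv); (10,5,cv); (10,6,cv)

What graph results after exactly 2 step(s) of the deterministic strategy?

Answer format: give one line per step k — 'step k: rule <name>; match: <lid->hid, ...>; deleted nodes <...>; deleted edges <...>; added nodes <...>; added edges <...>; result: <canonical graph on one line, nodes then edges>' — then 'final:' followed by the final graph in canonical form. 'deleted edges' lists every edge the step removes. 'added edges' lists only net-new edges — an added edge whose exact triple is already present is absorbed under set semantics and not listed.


step 1: rule r1; match: 0->8, 1->2, 2->4, 3->7; deleted nodes 8; deleted edges (8,2,cv); (8,4,cv); (8,7,cv); added nodes 10, 11, 12, 13, 14, 15, 16; added edges (13,2,cv); (13,10,cv); (13,12,cv); (14,4,cv); (14,10,cv); (14,11,cv); (15,7,cv); (15,11,cv); (15,12,cv); (16,10,cv); (16,11,cv); (16,12,cv); result: nodes: 2:V, 3:V, 4:V, 7:V, 9:T, 10:V, 11:V, 12:V, 13:T, 14:T, 15:T, 16:T edges: (9,2,cv); (9,3,cv); (9,3,cvk); (9,4,cv); (13,2,cv); (13,10,cv); (13,12,cv); (14,4,cv); (14,10,cv); (14,11,cv); (15,7,cv); (15,11,cv); (15,12,cv); (16,10,cv); (16,11,cv); (16,12,cv)
step 2: rule r1; match: 0->13, 1->2, 2->10, 3->12; deleted nodes 13; deleted edges (13,2,cv); (13,10,cv); (13,12,cv); added nodes 17, 18, 19, 20, 21, 22, 23; added edges (20,2,cv); (20,17,cv); (20,19,cv); (21,10,cv); (21,17,cv); (21,18,cv); (22,12,cv); (22,18,cv); (22,19,cv); (23,17,cv); (23,18,cv); (23,19,cv); result: nodes: 2:V, 3:V, 4:V, 7:V, 9:T, 10:V, 11:V, 12:V, 14:T, 15:T, 16:T, 17:V, 18:V, 19:V, 20:T, 21:T, 22:T, 23:T edges: (9,2,cv); (9,3,cv); (9,3,cvk); (9,4,cv); (14,4,cv); (14,10,cv); (14,11,cv); (15,7,cv); (15,11,cv); (15,12,cv); (16,10,cv); (16,11,cv); (16,12,cv); (20,2,cv); (20,17,cv); (20,19,cv); (21,10,cv); (21,17,cv); (21,18,cv); (22,12,cv); (22,18,cv); (22,19,cv); (23,17,cv); (23,18,cv); (23,19,cv)
final:
nodes: 2:V, 3:V, 4:V, 7:V, 9:T, 10:V, 11:V, 12:V, 14:T, 15:T, 16:T, 17:V, 18:V, 19:V, 20:T, 21:T, 22:T, 23:T
edges: (9,2,cv); (9,3,cv); (9,3,cvk); (9,4,cv); (14,4,cv); (14,10,cv); (14,11,cv); (15,7,cv); (15,11,cv); (15,12,cv); (16,10,cv); (16,11,cv); (16,12,cv); (20,2,cv); (20,17,cv); (20,19,cv); (21,10,cv); (21,17,cv); (21,18,cv); (22,12,cv); (22,18,cv); (22,19,cv); (23,17,cv); (23,18,cv); (23,19,cv)


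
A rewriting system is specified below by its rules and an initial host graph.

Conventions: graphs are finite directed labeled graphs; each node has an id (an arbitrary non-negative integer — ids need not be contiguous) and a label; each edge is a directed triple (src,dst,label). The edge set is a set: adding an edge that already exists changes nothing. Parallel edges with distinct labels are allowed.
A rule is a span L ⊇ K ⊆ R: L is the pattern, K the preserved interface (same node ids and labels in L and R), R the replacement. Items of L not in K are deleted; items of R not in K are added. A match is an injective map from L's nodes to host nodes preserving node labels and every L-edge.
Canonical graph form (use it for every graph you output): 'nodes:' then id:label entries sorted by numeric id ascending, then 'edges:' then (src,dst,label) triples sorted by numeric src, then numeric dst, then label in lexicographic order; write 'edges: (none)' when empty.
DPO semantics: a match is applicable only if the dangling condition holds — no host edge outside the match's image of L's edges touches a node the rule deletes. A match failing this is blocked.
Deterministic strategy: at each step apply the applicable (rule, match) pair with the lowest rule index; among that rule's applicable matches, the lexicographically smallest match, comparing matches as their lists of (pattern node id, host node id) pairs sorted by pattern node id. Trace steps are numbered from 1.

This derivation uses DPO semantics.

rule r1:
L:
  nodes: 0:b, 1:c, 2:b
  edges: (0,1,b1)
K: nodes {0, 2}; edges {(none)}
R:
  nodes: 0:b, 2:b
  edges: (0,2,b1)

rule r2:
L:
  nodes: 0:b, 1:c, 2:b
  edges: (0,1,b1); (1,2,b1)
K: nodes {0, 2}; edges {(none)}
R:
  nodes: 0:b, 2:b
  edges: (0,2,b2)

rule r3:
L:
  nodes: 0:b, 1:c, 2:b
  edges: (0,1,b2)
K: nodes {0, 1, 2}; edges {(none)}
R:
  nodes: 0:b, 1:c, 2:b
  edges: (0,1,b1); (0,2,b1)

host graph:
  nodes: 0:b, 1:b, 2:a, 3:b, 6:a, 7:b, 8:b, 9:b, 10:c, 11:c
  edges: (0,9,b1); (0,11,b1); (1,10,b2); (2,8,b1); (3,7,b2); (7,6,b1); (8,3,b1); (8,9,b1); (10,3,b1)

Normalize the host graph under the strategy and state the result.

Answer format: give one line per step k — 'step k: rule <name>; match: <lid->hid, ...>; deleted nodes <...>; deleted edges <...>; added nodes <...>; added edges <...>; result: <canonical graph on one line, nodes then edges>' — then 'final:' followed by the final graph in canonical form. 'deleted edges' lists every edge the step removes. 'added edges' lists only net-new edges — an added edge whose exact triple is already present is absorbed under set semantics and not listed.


step 1: rule r1; match: 0->0, 1->11, 2->1; deleted nodes 11; deleted edges (0,11,b1); added nodes (none); added edges (0,1,b1); result: nodes: 0:b, 1:b, 2:a, 3:b, 6:a, 7:b, 8:b, 9:b, 10:c edges: (0,1,b1); (0,9,b1); (1,10,b2); (2,8,b1); (3,7,b2); (7,6,b1); (8,3,b1); (8,9,b1); (10,3,b1)
step 2: rule r3; match: 0->1, 1->10, 2->0; deleted nodes (none); deleted edges (1,10,b2); added nodes (none); added edges (1,0,b1); (1,10,b1); result: nodes: 0:b, 1:b, 2:a, 3:b, 6:a, 7:b, 8:b, 9:b, 10:c edges: (0,1,b1); (0,9,b1); (1,0,b1); (1,10,b1); (2,8,b1); (3,7,b2); (7,6,b1); (8,3,b1); (8,9,b1); (10,3,b1)
step 3: rule r2; match: 0->1, 1->10, 2->3; deleted nodes 10; deleted edges (1,10,b1); (10,3,b1); added nodes (none); added edges (1,3,b2); result: nodes: 0:b, 1:b, 2:a, 3:b, 6:a, 7:b, 8:b, 9:b edges: (0,1,b1); (0,9,b1); (1,0,b1); (1,3,b2); (2,8,b1); (3,7,b2); (7,6,b1); (8,3,b1); (8,9,b1)
final:
nodes: 0:b, 1:b, 2:a, 3:b, 6:a, 7:b, 8:b, 9:b
edges: (0,1,b1); (0,9,b1); (1,0,b1); (1,3,b2); (2,8,b1); (3,7,b2); (7,6,b1); (8,3,b1); (8,9,b1)


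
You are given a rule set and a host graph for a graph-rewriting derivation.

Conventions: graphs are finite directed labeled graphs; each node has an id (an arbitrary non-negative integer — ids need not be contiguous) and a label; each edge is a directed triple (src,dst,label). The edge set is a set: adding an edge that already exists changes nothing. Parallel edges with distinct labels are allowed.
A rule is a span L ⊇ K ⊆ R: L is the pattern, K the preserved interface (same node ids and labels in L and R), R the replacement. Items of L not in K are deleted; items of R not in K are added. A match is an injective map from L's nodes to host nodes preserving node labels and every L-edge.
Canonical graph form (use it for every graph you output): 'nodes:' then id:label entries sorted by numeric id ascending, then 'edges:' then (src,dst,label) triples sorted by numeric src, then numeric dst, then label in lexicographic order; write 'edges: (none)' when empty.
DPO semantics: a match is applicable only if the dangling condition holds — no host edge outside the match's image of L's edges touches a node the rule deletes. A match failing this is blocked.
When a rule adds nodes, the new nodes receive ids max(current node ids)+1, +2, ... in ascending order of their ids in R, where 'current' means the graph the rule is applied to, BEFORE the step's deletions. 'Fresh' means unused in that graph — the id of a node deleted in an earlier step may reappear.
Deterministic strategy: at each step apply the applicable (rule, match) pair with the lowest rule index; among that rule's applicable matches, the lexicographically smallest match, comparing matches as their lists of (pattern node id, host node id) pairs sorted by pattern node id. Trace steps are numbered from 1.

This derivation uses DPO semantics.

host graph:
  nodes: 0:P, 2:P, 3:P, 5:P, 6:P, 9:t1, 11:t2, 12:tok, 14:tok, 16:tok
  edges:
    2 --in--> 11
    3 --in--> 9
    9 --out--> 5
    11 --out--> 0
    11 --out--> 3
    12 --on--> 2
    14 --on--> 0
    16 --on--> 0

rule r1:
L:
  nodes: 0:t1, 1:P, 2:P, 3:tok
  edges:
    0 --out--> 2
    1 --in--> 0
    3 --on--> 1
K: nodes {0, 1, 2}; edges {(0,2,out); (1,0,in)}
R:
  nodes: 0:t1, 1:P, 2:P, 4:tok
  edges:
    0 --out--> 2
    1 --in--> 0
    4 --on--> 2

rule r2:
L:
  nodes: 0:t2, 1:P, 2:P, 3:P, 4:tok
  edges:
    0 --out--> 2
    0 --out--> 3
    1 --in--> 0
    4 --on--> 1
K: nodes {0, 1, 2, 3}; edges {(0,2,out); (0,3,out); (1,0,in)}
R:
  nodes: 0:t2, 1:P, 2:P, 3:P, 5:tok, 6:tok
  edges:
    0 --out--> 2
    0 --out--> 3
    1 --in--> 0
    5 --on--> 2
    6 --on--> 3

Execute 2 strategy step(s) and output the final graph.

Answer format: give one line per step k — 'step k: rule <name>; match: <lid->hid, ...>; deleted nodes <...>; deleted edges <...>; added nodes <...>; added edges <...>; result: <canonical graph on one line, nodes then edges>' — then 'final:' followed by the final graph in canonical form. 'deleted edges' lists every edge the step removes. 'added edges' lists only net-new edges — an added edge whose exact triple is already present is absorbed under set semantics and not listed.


step 1: rule r2; match: 0->11, 1->2, 2->0, 3->3, 4->12; deleted nodes 12; deleted edges (12,2,on); added nodes 17, 18; added edges (17,0,on); (18,3,on); result: nodes: 0:P, 2:P, 3:P, 5:P, 6:P, 9:t1, 11:t2, 14:tok, 16:tok, 17:tok, 18:tok edges: (2,11,in); (3,9,in); (9,5,out); (11,0,out); (11,3,out); (14,0,on); (16,0,on); (17,0,on); (18,3,on)
step 2: rule r1; match: 0->9, 1->3, 2->5, 3->18; deleted nodes 18; deleted edges (18,3,on); added nodes 19; added edges (19,5,on); result: nodes: 0:P, 2:P, 3:P, 5:P, 6:P, 9:t1, 11:t2, 14:tok, 16:tok, 17:tok, 19:tok edges: (2,11,in); (3,9,in); (9,5,out); (11,0,out); (11,3,out); (14,0,on); (16,0,on); (17,0,on); (19,5,on)
final:
nodes: 0:P, 2:P, 3:P, 5:P, 6:P, 9:t1, 11:t2, 14:tok, 16:tok, 17:tok, 19:tok
edges: (2,11,in); (3,9,in); (9,5,out); (11,0,out); (11,3,out); (14,0,on); (16,0,on); (17,0,on); (19,5,on)


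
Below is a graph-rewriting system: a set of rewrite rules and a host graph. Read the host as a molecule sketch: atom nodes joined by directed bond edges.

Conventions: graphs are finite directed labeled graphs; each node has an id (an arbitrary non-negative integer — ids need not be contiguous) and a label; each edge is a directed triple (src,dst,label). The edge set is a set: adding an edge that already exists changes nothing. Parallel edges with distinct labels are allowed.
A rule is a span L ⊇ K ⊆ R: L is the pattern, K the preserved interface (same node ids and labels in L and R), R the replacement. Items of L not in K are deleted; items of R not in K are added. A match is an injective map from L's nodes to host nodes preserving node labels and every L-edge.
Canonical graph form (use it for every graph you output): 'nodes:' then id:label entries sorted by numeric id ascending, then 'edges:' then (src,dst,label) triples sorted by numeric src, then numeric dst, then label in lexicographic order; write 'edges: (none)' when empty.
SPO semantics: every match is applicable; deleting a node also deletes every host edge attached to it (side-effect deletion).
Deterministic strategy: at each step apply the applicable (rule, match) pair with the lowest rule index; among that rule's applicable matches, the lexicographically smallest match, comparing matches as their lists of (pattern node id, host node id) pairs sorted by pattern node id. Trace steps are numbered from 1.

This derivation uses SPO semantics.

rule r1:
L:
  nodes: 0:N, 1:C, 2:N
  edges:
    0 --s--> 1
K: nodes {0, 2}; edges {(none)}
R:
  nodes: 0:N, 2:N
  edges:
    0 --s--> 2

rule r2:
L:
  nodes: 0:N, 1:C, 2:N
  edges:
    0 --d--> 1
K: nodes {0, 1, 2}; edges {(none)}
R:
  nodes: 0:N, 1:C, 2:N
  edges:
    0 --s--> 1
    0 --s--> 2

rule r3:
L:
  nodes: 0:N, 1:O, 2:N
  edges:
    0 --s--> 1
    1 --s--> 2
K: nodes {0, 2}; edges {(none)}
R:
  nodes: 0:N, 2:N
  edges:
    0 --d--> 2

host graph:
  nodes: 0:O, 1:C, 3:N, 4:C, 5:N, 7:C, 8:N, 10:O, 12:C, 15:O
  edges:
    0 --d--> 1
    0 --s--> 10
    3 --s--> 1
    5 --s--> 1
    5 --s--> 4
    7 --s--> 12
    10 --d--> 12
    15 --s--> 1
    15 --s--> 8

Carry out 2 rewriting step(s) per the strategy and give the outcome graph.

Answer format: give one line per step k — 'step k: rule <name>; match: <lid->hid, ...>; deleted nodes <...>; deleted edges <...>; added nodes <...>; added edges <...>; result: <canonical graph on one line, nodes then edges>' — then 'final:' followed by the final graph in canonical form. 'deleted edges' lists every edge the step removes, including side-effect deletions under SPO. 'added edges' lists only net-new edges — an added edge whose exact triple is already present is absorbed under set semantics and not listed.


step 1: rule r1; match: 0->3, 1->1, 2->5; deleted nodes 1; deleted edges (0,1,d); (3,1,s); (5,1,s); (15,1,s); added nodes (none); added edges (3,5,s); result: nodes: 0:O, 3:N, 4:C, 5:N, 7:C, 8:N, 10:O, 12:C, 15:O edges: (0,10,s); (3,5,s); (5,4,s); (7,12,s); (10,12,d); (15,8,s)
step 2: rule r1; match: 0->5, 1->4, 2->3; deleted nodes 4; deleted edges (5,4,s); added nodes (none); added edges (5,3,s); result: nodes: 0:O, 3:N, 5:N, 7:C, 8:N, 10:O, 12:C, 15:O edges: (0,10,s); (3,5,s); (5,3,s); (7,12,s); (10,12,d); (15,8,s)
final:
nodes: 0:O, 3:N, 5:N, 7:C, 8:N, 10:O, 12:C, 15:O
edges: (0,10,s); (3,5,s); (5,3,s); (7,12,s); (10,12,d); (15,8,s)


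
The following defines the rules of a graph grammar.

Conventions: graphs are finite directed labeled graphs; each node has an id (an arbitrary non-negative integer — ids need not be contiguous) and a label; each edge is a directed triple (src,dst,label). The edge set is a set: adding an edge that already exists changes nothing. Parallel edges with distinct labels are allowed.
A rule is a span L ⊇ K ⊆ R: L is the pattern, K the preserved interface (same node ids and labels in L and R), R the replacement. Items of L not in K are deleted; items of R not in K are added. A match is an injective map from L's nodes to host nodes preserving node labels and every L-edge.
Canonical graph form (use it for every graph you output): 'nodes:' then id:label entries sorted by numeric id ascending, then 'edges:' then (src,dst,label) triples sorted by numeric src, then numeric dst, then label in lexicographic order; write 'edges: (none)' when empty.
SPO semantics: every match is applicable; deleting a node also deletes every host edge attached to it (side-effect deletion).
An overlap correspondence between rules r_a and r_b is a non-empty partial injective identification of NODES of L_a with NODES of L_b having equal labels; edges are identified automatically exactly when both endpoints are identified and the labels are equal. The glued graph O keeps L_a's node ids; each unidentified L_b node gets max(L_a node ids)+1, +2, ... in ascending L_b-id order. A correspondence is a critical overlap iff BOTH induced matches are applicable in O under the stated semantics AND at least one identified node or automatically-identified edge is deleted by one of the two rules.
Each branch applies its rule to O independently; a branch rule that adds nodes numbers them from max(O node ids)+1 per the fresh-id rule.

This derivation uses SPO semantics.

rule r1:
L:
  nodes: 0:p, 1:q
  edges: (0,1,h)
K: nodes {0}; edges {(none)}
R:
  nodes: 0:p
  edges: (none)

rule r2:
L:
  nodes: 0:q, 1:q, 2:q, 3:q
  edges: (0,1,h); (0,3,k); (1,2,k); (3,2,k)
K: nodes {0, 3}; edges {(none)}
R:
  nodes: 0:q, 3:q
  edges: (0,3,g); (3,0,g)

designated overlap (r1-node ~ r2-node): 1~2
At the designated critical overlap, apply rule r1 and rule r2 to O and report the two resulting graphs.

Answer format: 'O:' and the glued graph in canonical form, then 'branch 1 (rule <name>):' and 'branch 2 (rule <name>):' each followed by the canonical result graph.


O:
nodes: 0:p, 1:q, 2:q, 3:q, 4:q
edges: (0,1,h); (2,3,h); (2,4,k); (3,1,k); (4,1,k)
branch 1 (rule r1):
nodes: 0:p, 2:q, 3:q, 4:q
edges: (2,3,h); (2,4,k)
branch 2 (rule r2):
nodes: 0:p, 2:q, 4:q
edges: (2,4,g); (4,2,g)


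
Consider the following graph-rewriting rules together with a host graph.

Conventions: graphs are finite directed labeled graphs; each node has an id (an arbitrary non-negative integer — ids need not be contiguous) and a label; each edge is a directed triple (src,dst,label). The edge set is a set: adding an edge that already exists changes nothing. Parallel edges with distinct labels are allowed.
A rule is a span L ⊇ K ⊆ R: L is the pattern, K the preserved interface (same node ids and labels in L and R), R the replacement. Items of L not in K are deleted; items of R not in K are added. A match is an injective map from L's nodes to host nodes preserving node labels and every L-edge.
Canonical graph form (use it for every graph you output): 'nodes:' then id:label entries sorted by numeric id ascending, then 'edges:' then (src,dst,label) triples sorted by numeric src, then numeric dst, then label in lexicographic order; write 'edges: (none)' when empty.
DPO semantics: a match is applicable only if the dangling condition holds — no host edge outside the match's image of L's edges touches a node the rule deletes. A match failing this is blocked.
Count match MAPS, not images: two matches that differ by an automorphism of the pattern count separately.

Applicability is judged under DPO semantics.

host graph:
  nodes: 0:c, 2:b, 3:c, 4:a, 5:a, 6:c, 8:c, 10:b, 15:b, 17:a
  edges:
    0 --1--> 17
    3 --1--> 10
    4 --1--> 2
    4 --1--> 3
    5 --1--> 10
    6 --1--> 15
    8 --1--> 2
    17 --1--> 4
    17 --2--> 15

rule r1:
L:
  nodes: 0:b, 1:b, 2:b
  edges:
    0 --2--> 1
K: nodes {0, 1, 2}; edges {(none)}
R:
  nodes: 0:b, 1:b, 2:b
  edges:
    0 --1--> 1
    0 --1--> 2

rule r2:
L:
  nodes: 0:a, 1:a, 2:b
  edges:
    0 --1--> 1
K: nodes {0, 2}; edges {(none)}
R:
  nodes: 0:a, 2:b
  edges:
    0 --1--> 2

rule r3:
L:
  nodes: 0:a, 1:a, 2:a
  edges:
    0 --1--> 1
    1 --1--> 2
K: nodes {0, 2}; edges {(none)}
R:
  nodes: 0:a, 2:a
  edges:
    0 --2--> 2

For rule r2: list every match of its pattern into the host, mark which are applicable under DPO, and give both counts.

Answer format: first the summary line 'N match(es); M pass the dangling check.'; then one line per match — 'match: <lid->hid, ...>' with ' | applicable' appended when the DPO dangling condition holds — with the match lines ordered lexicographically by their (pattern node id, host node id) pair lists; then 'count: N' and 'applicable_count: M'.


3 match(es); 0 pass the dangling check.
match: 0->17, 1->4, 2->2
match: 0->17, 1->4, 2->10
match: 0->17, 1->4, 2->15
count: 3
applicable_count: 0


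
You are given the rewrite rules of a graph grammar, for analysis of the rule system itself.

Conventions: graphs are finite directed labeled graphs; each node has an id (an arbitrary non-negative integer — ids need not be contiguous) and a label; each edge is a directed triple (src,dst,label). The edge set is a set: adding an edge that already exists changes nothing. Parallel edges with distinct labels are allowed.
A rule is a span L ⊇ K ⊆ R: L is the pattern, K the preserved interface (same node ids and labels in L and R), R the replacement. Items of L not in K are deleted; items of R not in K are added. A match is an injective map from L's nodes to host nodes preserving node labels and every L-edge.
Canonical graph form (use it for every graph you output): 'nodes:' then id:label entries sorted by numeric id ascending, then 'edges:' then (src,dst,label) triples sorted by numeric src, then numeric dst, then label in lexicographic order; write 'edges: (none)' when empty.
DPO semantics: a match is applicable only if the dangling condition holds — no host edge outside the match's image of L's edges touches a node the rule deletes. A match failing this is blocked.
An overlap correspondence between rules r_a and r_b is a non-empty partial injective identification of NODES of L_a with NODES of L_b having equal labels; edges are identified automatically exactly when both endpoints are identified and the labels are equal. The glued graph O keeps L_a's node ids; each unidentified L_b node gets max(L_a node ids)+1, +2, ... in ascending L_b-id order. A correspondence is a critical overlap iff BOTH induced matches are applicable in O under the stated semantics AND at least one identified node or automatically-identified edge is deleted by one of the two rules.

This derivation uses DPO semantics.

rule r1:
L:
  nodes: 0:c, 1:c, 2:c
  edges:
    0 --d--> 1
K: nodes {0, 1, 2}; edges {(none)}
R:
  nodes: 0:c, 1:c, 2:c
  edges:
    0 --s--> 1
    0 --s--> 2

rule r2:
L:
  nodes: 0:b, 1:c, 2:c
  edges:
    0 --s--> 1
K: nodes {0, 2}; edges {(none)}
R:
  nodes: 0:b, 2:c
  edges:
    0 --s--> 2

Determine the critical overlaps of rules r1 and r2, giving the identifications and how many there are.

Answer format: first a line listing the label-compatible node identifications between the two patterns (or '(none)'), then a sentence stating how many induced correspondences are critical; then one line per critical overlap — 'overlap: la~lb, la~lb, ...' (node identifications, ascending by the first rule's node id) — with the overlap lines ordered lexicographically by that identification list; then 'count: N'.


label-compatible node identifications between L(r1) and L(r2): 0~1, 0~2, 1~1, 1~2, 2~1, 2~2
3 of the induced correspondences are critical overlaps of r1 and r2.
overlap: 0~2, 2~1
overlap: 1~2, 2~1
overlap: 2~1
count: 3


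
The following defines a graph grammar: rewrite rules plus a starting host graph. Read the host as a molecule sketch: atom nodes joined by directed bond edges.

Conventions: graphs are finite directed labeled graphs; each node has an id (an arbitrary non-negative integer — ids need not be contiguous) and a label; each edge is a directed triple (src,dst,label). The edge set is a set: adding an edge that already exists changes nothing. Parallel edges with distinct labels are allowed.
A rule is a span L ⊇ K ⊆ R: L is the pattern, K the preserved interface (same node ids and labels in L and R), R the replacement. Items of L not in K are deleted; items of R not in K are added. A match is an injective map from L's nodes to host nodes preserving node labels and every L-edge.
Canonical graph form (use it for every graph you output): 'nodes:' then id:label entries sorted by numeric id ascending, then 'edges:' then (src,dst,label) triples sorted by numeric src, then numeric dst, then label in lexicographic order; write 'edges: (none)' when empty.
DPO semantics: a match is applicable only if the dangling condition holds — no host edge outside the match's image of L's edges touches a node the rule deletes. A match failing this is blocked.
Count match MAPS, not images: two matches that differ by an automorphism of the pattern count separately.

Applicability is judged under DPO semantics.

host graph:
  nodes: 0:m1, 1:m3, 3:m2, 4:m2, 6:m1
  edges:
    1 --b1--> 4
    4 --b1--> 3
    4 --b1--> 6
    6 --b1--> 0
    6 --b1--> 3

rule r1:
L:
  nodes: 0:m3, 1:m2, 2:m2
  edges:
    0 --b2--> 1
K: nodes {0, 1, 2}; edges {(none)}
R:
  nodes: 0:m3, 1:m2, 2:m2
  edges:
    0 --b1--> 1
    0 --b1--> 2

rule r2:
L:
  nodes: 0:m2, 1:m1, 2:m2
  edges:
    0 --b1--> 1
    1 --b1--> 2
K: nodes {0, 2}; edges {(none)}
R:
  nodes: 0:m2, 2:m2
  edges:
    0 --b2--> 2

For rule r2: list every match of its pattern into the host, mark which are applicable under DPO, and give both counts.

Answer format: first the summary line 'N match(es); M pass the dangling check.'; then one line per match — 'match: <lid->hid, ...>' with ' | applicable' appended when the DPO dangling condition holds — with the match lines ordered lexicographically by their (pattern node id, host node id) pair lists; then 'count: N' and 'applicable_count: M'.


1 match(es); 0 pass the dangling check.
match: 0->4, 1->6, 2->3
count: 1
applicable_count: 0


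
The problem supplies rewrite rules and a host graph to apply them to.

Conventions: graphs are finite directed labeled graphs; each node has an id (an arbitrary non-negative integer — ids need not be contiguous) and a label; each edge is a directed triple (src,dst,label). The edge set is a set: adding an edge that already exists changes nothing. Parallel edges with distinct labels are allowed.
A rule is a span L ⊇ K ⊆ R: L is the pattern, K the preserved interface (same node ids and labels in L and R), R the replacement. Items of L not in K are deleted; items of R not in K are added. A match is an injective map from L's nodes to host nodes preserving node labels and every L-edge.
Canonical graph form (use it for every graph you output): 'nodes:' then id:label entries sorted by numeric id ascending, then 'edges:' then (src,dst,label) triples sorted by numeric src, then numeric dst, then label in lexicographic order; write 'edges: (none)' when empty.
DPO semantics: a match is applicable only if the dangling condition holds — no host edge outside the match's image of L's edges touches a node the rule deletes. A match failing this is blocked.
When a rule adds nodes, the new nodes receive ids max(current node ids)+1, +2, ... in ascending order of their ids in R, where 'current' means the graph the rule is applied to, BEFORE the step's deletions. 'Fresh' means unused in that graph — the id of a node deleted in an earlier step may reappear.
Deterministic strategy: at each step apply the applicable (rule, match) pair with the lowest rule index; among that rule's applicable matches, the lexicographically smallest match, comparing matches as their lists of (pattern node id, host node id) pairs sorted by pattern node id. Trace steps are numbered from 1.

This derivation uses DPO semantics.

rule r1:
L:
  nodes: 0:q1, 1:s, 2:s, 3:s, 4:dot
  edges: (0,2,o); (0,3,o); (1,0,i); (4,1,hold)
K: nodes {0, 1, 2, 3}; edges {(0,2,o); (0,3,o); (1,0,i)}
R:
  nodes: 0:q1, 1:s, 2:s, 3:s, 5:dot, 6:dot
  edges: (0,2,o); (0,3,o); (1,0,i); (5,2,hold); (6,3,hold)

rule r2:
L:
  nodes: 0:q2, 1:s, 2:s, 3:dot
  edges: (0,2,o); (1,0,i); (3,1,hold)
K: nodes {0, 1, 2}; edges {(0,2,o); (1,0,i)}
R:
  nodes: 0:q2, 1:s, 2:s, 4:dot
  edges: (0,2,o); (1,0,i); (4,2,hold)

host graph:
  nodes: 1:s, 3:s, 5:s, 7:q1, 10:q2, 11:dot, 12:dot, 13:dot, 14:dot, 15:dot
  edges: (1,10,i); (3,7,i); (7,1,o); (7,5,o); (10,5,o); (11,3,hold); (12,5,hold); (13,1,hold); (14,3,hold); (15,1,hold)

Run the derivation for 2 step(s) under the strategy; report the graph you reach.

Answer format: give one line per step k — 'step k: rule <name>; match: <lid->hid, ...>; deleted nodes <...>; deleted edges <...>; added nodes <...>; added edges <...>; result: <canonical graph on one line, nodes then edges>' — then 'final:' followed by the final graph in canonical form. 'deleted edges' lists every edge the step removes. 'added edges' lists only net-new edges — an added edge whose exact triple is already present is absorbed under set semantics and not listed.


step 1: rule r1; match: 0->7, 1->3, 2->1, 3->5, 4->11; deleted nodes 11; deleted edges (11,3,hold); added nodes 16, 17; added edges (16,1,hold); (17,5,hold); result: nodes: 1:s, 3:s, 5:s, 7:q1, 10:q2, 12:dot, 13:dot, 14:dot, 15:dot, 16:dot, 17:dot edges: (1,10,i); (3,7,i); (7,1,o); (7,5,o); (10,5,o); (12,5,hold); (13,1,hold); (14,3,hold); (15,1,hold); (16,1,hold); (17,5,hold)
step 2: rule r1; match: 0->7, 1->3, 2->1, 3->5, 4->14; deleted nodes 14; deleted edges (14,3,hold); added nodes 18, 19; added edges (18,1,hold); (19,5,hold); result: nodes: 1:s, 3:s, 5:s, 7:q1, 10:q2, 12:dot, 13:dot, 15:dot, 16:dot, 17:dot, 18:dot, 19:dot edges: (1,10,i); (3,7,i); (7,1,o); (7,5,o); (10,5,o); (12,5,hold); (13,1,hold); (15,1,hold); (16,1,hold); (17,5,hold); (18,1,hold); (19,5,hold)
final:
nodes: 1:s, 3:s, 5:s, 7:q1, 10:q2, 12:dot, 13:dot, 15:dot, 16:dot, 17:dot, 18:dot, 19:dot
edges: (1,10,i); (3,7,i); (7,1,o); (7,5,o); (10,5,o); (12,5,hold); (13,1,hold); (15,1,hold); (16,1,hold); (17,5,hold); (18,1,hold); (19,5,hold)


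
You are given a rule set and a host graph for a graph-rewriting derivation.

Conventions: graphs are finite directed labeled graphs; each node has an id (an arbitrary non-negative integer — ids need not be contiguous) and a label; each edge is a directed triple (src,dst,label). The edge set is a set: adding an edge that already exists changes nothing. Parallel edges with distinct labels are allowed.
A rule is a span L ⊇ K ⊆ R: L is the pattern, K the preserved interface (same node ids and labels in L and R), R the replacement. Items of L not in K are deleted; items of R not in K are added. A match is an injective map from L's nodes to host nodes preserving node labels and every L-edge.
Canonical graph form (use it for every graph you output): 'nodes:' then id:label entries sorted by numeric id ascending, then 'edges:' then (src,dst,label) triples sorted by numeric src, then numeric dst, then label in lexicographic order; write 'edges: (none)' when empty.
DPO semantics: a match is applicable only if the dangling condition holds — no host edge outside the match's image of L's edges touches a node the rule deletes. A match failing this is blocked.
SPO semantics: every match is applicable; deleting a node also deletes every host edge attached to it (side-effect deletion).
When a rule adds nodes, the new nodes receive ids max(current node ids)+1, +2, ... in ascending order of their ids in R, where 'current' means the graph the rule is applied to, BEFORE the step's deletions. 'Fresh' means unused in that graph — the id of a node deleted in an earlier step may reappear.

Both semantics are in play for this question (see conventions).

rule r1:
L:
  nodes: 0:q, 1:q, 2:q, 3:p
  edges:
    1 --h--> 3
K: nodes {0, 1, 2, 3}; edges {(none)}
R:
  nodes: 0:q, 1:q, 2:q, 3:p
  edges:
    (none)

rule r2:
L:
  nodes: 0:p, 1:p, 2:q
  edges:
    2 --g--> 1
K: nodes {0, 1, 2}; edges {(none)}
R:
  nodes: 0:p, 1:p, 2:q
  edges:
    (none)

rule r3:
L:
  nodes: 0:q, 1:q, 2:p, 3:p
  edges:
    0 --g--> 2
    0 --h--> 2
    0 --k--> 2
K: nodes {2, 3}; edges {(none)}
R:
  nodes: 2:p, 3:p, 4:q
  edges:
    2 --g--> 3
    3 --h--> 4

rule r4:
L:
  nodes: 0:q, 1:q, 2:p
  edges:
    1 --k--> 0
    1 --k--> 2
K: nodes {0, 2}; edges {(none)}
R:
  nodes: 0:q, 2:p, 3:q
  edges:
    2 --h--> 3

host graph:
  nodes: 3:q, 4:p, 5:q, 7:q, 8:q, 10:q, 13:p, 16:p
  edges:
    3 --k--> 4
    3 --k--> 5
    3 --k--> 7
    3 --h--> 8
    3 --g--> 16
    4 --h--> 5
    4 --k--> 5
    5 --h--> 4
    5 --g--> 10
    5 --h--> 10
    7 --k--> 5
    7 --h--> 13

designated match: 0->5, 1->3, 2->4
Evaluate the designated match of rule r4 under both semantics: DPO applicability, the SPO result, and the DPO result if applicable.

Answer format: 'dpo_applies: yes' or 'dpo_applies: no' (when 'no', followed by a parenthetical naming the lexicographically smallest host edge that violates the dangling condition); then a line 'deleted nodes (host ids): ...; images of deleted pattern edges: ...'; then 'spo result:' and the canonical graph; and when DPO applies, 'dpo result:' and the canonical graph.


dpo_applies: no
(the rule deletes node 3, which keeps host edge (3,7,k) outside the match image — the dangling condition fails, DPO blocks; SPO proceeds and side-deletes such edges)
deleted nodes (host ids): 3; images of deleted pattern edges: (3,4,k); (3,5,k)
spo result:
nodes: 4:p, 5:q, 7:q, 8:q, 10:q, 13:p, 16:p, 17:q
edges: (4,5,h); (4,5,k); (4,17,h); (5,4,h); (5,10,g); (5,10,h); (7,5,k); (7,13,h)
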